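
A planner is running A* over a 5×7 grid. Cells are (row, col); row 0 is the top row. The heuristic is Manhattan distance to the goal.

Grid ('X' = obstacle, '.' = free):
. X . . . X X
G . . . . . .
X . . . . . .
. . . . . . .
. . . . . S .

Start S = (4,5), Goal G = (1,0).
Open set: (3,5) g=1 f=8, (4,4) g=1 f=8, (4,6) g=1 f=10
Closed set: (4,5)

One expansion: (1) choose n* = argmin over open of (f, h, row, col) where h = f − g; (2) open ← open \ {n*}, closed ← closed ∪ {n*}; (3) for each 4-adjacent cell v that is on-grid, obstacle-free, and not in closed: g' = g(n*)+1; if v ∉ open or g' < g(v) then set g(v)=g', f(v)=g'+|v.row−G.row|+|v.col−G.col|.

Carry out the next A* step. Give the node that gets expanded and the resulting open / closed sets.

expanded=(3,5); open=[(2,5) g=2 f=8, (3,4) g=2 f=8, (3,6) g=2 f=10, (4,4) g=1 f=8, (4,6) g=1 f=10]; closed=[(3,5), (4,5)]

step 1: expand (3,5) (f=8, h=7) → closed; open now [(2,5) g=2 f=8, (3,4) g=2 f=8, (3,6) g=2 f=10, (4,4) g=1 f=8, (4,6) g=1 f=10]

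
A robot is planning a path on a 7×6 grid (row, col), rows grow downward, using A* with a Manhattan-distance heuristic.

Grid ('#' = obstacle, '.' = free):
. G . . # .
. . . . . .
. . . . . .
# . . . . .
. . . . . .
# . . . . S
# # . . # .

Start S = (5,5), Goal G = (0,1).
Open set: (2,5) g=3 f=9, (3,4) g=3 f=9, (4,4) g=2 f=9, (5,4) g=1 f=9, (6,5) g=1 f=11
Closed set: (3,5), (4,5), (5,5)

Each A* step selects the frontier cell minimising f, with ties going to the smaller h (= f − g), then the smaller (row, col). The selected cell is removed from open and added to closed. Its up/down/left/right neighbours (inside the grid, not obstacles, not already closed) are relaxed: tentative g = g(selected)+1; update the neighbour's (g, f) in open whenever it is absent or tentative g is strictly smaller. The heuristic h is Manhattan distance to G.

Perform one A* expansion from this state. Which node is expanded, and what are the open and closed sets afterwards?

step 1: expand (2,5) (f=9, h=6) → closed; open now [(1,5) g=4 f=9, (2,4) g=4 f=9, (3,4) g=3 f=9, (4,4) g=2 f=9, (5,4) g=1 f=9, (6,5) g=1 f=11]

expanded=(2,5); open=[(1,5) g=4 f=9, (2,4) g=4 f=9, (3,4) g=3 f=9, (4,4) g=2 f=9, (5,4) g=1 f=9, (6,5) g=1 f=11]; closed=[(2,5), (3,5), (4,5), (5,5)]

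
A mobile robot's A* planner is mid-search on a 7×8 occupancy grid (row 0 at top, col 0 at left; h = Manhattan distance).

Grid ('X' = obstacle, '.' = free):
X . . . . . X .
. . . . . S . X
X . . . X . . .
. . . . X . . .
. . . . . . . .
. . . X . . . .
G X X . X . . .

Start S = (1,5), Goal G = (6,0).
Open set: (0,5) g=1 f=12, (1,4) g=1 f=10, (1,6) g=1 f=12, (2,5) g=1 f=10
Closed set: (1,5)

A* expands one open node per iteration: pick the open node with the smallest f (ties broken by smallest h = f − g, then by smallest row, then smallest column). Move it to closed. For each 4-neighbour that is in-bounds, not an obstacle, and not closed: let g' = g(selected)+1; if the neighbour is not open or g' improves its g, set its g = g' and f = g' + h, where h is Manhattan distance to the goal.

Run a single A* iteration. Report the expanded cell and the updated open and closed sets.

expanded=(1,4); open=[(0,4) g=2 f=12, (0,5) g=1 f=12, (1,3) g=2 f=10, (1,6) g=1 f=12, (2,5) g=1 f=10]; closed=[(1,4), (1,5)]

step 1: expand (1,4) (f=10, h=9) → closed; open now [(0,4) g=2 f=12, (0,5) g=1 f=12, (1,3) g=2 f=10, (1,6) g=1 f=12, (2,5) g=1 f=10]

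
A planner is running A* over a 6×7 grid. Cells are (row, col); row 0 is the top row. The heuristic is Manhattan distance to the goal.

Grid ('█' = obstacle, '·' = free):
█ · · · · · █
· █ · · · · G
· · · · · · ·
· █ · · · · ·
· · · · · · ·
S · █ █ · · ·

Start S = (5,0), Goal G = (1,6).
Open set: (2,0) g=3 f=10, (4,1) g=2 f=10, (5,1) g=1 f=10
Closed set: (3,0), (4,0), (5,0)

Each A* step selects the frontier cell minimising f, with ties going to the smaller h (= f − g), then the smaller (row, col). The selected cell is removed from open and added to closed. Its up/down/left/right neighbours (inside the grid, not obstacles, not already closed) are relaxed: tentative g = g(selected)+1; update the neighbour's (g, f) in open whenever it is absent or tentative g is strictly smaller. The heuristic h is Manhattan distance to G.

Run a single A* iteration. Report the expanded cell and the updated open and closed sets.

expanded=(2,0); open=[(1,0) g=4 f=10, (2,1) g=4 f=10, (4,1) g=2 f=10, (5,1) g=1 f=10]; closed=[(2,0), (3,0), (4,0), (5,0)]

step 1: expand (2,0) (f=10, h=7) → closed; open now [(1,0) g=4 f=10, (2,1) g=4 f=10, (4,1) g=2 f=10, (5,1) g=1 f=10]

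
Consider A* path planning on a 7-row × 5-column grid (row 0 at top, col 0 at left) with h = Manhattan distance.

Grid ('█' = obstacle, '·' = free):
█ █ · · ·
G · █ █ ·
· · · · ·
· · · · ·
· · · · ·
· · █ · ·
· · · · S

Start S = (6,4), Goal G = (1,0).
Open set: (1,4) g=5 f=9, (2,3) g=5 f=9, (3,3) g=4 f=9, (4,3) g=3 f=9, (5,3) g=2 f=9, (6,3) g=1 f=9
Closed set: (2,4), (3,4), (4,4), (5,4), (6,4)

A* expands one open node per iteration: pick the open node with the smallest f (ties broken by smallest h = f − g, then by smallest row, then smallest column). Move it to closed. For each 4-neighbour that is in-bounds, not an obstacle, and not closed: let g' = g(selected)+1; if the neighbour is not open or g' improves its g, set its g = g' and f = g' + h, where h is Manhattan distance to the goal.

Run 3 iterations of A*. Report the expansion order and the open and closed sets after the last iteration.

order=[(1,4) → (2,3) → (2,2)]; open=[(0,4) g=6 f=11, (2,1) g=7 f=9, (3,2) g=7 f=11, (3,3) g=4 f=9, (4,3) g=3 f=9, (5,3) g=2 f=9, (6,3) g=1 f=9]; closed=[(1,4), (2,2), (2,3), (2,4), (3,4), (4,4), (5,4), (6,4)]

step 1: expand (1,4) (f=9, h=4) → closed; open now [(0,4) g=6 f=11, (2,3) g=5 f=9, (3,3) g=4 f=9, (4,3) g=3 f=9, (5,3) g=2 f=9, (6,3) g=1 f=9]
step 2: expand (2,3) (f=9, h=4) → closed; open now [(0,4) g=6 f=11, (2,2) g=6 f=9, (3,3) g=4 f=9, (4,3) g=3 f=9, (5,3) g=2 f=9, (6,3) g=1 f=9]
step 3: expand (2,2) (f=9, h=3) → closed; open now [(0,4) g=6 f=11, (2,1) g=7 f=9, (3,2) g=7 f=11, (3,3) g=4 f=9, (4,3) g=3 f=9, (5,3) g=2 f=9, (6,3) g=1 f=9]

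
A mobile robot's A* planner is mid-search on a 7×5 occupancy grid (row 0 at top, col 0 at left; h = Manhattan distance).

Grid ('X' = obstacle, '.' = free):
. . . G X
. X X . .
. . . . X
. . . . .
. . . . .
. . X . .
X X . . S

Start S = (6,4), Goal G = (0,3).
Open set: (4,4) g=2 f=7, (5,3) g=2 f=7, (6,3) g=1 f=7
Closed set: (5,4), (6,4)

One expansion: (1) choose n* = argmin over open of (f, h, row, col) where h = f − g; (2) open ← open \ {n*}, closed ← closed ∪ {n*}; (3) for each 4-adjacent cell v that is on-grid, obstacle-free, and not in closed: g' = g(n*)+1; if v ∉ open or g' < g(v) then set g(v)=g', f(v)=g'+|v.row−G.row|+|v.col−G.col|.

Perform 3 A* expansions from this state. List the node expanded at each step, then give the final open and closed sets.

order=[(4,4) → (3,4) → (3,3)]; open=[(2,3) g=5 f=7, (3,2) g=5 f=9, (4,3) g=3 f=7, (5,3) g=2 f=7, (6,3) g=1 f=7]; closed=[(3,3), (3,4), (4,4), (5,4), (6,4)]

step 1: expand (4,4) (f=7, h=5) → closed; open now [(3,4) g=3 f=7, (4,3) g=3 f=7, (5,3) g=2 f=7, (6,3) g=1 f=7]
step 2: expand (3,4) (f=7, h=4) → closed; open now [(3,3) g=4 f=7, (4,3) g=3 f=7, (5,3) g=2 f=7, (6,3) g=1 f=7]
step 3: expand (3,3) (f=7, h=3) → closed; open now [(2,3) g=5 f=7, (3,2) g=5 f=9, (4,3) g=3 f=7, (5,3) g=2 f=7, (6,3) g=1 f=7]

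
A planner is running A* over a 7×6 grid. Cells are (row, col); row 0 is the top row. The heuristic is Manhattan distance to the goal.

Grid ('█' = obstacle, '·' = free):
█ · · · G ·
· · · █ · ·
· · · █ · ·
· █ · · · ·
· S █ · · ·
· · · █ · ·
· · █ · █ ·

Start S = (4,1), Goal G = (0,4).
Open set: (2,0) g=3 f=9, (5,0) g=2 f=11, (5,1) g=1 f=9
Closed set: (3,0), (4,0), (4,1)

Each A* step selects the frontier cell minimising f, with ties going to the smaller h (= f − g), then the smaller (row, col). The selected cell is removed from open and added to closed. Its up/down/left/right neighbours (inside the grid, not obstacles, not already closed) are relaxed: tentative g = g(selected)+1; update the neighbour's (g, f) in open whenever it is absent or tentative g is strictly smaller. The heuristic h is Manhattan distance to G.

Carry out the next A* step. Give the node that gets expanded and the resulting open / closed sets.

expanded=(2,0); open=[(1,0) g=4 f=9, (2,1) g=4 f=9, (5,0) g=2 f=11, (5,1) g=1 f=9]; closed=[(2,0), (3,0), (4,0), (4,1)]

step 1: expand (2,0) (f=9, h=6) → closed; open now [(1,0) g=4 f=9, (2,1) g=4 f=9, (5,0) g=2 f=11, (5,1) g=1 f=9]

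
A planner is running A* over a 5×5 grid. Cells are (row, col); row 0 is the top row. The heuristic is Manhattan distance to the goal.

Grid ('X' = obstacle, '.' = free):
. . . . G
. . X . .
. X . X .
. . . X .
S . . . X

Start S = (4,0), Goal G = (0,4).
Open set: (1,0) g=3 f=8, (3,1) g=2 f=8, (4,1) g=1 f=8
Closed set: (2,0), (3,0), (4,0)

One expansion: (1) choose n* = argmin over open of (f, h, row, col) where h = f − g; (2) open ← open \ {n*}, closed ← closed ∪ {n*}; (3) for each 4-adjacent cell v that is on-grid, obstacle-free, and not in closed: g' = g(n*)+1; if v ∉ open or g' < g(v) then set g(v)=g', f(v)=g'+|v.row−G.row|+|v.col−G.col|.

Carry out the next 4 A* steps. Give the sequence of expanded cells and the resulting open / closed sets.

step 1: expand (1,0) (f=8, h=5) → closed; open now [(0,0) g=4 f=8, (1,1) g=4 f=8, (3,1) g=2 f=8, (4,1) g=1 f=8]
step 2: expand (0,0) (f=8, h=4) → closed; open now [(0,1) g=5 f=8, (1,1) g=4 f=8, (3,1) g=2 f=8, (4,1) g=1 f=8]
step 3: expand (0,1) (f=8, h=3) → closed; open now [(0,2) g=6 f=8, (1,1) g=4 f=8, (3,1) g=2 f=8, (4,1) g=1 f=8]
step 4: expand (0,2) (f=8, h=2) → closed; open now [(0,3) g=7 f=8, (1,1) g=4 f=8, (3,1) g=2 f=8, (4,1) g=1 f=8]

order=[(1,0) → (0,0) → (0,1) → (0,2)]; open=[(0,3) g=7 f=8, (1,1) g=4 f=8, (3,1) g=2 f=8, (4,1) g=1 f=8]; closed=[(0,0), (0,1), (0,2), (1,0), (2,0), (3,0), (4,0)]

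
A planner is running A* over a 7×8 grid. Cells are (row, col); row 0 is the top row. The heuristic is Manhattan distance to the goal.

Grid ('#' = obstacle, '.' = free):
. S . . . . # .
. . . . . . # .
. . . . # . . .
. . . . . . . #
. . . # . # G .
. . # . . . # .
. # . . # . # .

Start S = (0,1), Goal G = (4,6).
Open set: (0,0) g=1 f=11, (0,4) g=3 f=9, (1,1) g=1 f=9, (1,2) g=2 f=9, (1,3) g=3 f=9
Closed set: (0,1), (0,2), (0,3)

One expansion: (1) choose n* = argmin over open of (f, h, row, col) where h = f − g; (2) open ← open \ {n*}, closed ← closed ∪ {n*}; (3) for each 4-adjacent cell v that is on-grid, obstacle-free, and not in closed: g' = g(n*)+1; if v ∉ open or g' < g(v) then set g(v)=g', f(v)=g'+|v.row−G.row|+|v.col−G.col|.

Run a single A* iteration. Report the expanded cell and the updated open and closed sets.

step 1: expand (0,4) (f=9, h=6) → closed; open now [(0,0) g=1 f=11, (0,5) g=4 f=9, (1,1) g=1 f=9, (1,2) g=2 f=9, (1,3) g=3 f=9, (1,4) g=4 f=9]

expanded=(0,4); open=[(0,0) g=1 f=11, (0,5) g=4 f=9, (1,1) g=1 f=9, (1,2) g=2 f=9, (1,3) g=3 f=9, (1,4) g=4 f=9]; closed=[(0,1), (0,2), (0,3), (0,4)]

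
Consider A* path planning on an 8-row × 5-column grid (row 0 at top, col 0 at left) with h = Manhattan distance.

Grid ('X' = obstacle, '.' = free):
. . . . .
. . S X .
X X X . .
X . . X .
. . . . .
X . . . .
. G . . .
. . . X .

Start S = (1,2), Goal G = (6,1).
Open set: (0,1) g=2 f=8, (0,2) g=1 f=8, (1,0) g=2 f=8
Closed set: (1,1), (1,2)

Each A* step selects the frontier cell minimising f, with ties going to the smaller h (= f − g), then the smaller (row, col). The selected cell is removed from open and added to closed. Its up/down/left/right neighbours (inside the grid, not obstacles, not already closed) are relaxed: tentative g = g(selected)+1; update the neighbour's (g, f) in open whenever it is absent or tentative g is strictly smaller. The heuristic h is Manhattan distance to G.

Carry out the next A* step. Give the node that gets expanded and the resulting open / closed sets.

expanded=(0,1); open=[(0,0) g=3 f=10, (0,2) g=1 f=8, (1,0) g=2 f=8]; closed=[(0,1), (1,1), (1,2)]

step 1: expand (0,1) (f=8, h=6) → closed; open now [(0,0) g=3 f=10, (0,2) g=1 f=8, (1,0) g=2 f=8]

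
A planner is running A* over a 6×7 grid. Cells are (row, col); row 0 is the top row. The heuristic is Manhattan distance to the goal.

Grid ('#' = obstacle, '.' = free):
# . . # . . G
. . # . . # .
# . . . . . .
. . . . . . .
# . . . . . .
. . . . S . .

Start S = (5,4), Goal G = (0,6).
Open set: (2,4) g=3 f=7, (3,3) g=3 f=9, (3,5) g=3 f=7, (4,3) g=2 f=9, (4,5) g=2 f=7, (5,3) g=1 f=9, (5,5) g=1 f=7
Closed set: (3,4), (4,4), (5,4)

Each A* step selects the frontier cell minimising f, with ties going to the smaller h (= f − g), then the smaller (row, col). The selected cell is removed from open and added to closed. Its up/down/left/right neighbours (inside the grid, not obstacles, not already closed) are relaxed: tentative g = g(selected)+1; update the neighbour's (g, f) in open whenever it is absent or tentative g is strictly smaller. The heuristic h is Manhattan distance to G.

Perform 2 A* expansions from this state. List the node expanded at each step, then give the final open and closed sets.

order=[(2,4) → (1,4)]; open=[(0,4) g=5 f=7, (1,3) g=5 f=9, (2,3) g=4 f=9, (2,5) g=4 f=7, (3,3) g=3 f=9, (3,5) g=3 f=7, (4,3) g=2 f=9, (4,5) g=2 f=7, (5,3) g=1 f=9, (5,5) g=1 f=7]; closed=[(1,4), (2,4), (3,4), (4,4), (5,4)]

step 1: expand (2,4) (f=7, h=4) → closed; open now [(1,4) g=4 f=7, (2,3) g=4 f=9, (2,5) g=4 f=7, (3,3) g=3 f=9, (3,5) g=3 f=7, (4,3) g=2 f=9, (4,5) g=2 f=7, (5,3) g=1 f=9, (5,5) g=1 f=7]
step 2: expand (1,4) (f=7, h=3) → closed; open now [(0,4) g=5 f=7, (1,3) g=5 f=9, (2,3) g=4 f=9, (2,5) g=4 f=7, (3,3) g=3 f=9, (3,5) g=3 f=7, (4,3) g=2 f=9, (4,5) g=2 f=7, (5,3) g=1 f=9, (5,5) g=1 f=7]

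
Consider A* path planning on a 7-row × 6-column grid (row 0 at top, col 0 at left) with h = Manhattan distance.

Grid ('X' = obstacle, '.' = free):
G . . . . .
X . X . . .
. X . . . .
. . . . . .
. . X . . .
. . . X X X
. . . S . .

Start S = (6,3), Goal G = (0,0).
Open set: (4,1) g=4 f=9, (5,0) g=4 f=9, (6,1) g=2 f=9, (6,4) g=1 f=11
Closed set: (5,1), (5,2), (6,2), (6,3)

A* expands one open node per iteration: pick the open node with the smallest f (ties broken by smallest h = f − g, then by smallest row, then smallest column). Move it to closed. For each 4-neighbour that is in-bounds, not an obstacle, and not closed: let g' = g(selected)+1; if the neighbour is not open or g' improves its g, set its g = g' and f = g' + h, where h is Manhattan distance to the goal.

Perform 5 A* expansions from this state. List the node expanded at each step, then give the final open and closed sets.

order=[(4,1) → (3,1) → (3,0) → (2,0) → (4,0)]; open=[(3,2) g=6 f=11, (5,0) g=4 f=9, (6,1) g=2 f=9, (6,4) g=1 f=11]; closed=[(2,0), (3,0), (3,1), (4,0), (4,1), (5,1), (5,2), (6,2), (6,3)]

step 1: expand (4,1) (f=9, h=5) → closed; open now [(3,1) g=5 f=9, (4,0) g=5 f=9, (5,0) g=4 f=9, (6,1) g=2 f=9, (6,4) g=1 f=11]
step 2: expand (3,1) (f=9, h=4) → closed; open now [(3,0) g=6 f=9, (3,2) g=6 f=11, (4,0) g=5 f=9, (5,0) g=4 f=9, (6,1) g=2 f=9, (6,4) g=1 f=11]
step 3: expand (3,0) (f=9, h=3) → closed; open now [(2,0) g=7 f=9, (3,2) g=6 f=11, (4,0) g=5 f=9, (5,0) g=4 f=9, (6,1) g=2 f=9, (6,4) g=1 f=11]
step 4: expand (2,0) (f=9, h=2) → closed; open now [(3,2) g=6 f=11, (4,0) g=5 f=9, (5,0) g=4 f=9, (6,1) g=2 f=9, (6,4) g=1 f=11]
step 5: expand (4,0) (f=9, h=4) → closed; open now [(3,2) g=6 f=11, (5,0) g=4 f=9, (6,1) g=2 f=9, (6,4) g=1 f=11]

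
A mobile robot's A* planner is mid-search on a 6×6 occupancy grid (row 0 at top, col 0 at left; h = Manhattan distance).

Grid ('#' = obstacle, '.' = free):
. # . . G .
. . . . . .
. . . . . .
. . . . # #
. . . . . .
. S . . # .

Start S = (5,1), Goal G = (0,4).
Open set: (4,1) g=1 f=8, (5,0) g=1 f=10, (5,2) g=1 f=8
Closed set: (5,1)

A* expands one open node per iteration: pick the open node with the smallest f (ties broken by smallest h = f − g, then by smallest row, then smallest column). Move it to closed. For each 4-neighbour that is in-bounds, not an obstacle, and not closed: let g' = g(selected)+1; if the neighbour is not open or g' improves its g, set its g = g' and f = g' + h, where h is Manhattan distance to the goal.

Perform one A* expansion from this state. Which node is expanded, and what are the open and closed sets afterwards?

expanded=(4,1); open=[(3,1) g=2 f=8, (4,0) g=2 f=10, (4,2) g=2 f=8, (5,0) g=1 f=10, (5,2) g=1 f=8]; closed=[(4,1), (5,1)]

step 1: expand (4,1) (f=8, h=7) → closed; open now [(3,1) g=2 f=8, (4,0) g=2 f=10, (4,2) g=2 f=8, (5,0) g=1 f=10, (5,2) g=1 f=8]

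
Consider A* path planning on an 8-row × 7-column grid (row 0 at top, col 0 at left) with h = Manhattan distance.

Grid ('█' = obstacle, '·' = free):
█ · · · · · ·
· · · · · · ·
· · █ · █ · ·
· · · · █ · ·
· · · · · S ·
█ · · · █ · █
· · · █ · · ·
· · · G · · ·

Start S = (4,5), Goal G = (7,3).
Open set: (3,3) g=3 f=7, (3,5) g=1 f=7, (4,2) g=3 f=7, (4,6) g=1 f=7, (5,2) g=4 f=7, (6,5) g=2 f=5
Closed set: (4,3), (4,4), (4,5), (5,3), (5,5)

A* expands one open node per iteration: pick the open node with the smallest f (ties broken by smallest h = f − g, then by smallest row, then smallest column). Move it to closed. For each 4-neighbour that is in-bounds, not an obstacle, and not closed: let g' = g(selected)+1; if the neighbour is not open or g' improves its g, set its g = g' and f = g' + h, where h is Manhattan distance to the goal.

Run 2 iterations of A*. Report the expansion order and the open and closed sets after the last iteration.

step 1: expand (6,5) (f=5, h=3) → closed; open now [(3,3) g=3 f=7, (3,5) g=1 f=7, (4,2) g=3 f=7, (4,6) g=1 f=7, (5,2) g=4 f=7, (6,4) g=3 f=5, (6,6) g=3 f=7, (7,5) g=3 f=5]
step 2: expand (6,4) (f=5, h=2) → closed; open now [(3,3) g=3 f=7, (3,5) g=1 f=7, (4,2) g=3 f=7, (4,6) g=1 f=7, (5,2) g=4 f=7, (6,6) g=3 f=7, (7,4) g=4 f=5, (7,5) g=3 f=5]

order=[(6,5) → (6,4)]; open=[(3,3) g=3 f=7, (3,5) g=1 f=7, (4,2) g=3 f=7, (4,6) g=1 f=7, (5,2) g=4 f=7, (6,6) g=3 f=7, (7,4) g=4 f=5, (7,5) g=3 f=5]; closed=[(4,3), (4,4), (4,5), (5,3), (5,5), (6,4), (6,5)]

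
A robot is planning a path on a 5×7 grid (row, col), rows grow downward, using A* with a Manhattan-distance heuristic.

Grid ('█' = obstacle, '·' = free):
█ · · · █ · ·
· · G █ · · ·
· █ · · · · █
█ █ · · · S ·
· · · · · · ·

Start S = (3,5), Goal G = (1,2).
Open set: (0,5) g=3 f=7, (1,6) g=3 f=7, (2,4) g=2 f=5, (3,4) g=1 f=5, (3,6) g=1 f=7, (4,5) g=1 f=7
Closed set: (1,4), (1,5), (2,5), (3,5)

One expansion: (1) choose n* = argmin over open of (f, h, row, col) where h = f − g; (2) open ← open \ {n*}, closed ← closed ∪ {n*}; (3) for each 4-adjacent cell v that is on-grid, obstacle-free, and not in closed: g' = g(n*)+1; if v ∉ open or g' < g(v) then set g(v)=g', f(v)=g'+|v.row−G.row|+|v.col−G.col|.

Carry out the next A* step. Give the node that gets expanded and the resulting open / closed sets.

step 1: expand (2,4) (f=5, h=3) → closed; open now [(0,5) g=3 f=7, (1,6) g=3 f=7, (2,3) g=3 f=5, (3,4) g=1 f=5, (3,6) g=1 f=7, (4,5) g=1 f=7]

expanded=(2,4); open=[(0,5) g=3 f=7, (1,6) g=3 f=7, (2,3) g=3 f=5, (3,4) g=1 f=5, (3,6) g=1 f=7, (4,5) g=1 f=7]; closed=[(1,4), (1,5), (2,4), (2,5), (3,5)]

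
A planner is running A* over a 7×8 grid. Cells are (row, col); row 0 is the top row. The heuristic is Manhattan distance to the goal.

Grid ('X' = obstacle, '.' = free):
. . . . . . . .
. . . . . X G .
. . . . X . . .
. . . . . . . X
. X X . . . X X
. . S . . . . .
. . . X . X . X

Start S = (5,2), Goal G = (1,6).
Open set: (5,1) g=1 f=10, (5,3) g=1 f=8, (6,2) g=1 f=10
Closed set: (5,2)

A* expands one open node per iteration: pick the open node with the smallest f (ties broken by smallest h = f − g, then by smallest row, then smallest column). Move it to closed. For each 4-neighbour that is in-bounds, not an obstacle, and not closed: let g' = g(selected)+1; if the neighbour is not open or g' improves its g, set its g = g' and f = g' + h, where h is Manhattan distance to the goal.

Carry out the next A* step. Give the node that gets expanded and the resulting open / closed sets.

expanded=(5,3); open=[(4,3) g=2 f=8, (5,1) g=1 f=10, (5,4) g=2 f=8, (6,2) g=1 f=10]; closed=[(5,2), (5,3)]

step 1: expand (5,3) (f=8, h=7) → closed; open now [(4,3) g=2 f=8, (5,1) g=1 f=10, (5,4) g=2 f=8, (6,2) g=1 f=10]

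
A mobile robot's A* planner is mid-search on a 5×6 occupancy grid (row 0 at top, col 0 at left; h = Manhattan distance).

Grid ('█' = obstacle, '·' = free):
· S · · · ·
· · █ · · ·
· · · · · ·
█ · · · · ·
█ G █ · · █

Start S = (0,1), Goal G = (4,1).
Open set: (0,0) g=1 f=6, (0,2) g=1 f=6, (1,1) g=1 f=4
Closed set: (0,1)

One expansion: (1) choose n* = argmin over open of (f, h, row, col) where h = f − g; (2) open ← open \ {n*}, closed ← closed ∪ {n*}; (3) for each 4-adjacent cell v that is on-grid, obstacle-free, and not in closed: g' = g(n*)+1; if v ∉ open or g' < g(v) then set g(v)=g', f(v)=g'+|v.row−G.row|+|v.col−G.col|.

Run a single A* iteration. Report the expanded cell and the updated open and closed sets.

step 1: expand (1,1) (f=4, h=3) → closed; open now [(0,0) g=1 f=6, (0,2) g=1 f=6, (1,0) g=2 f=6, (2,1) g=2 f=4]

expanded=(1,1); open=[(0,0) g=1 f=6, (0,2) g=1 f=6, (1,0) g=2 f=6, (2,1) g=2 f=4]; closed=[(0,1), (1,1)]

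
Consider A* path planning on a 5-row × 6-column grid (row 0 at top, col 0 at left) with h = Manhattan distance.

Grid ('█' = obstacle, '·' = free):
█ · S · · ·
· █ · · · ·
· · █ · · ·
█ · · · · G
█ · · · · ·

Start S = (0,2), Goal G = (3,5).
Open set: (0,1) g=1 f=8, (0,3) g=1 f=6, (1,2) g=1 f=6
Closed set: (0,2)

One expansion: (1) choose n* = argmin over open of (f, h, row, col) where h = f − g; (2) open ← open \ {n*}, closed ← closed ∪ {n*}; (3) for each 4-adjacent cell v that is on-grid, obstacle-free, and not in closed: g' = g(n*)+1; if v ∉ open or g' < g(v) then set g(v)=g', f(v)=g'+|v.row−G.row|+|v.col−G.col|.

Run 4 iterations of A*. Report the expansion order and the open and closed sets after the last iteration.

step 1: expand (0,3) (f=6, h=5) → closed; open now [(0,1) g=1 f=8, (0,4) g=2 f=6, (1,2) g=1 f=6, (1,3) g=2 f=6]
step 2: expand (0,4) (f=6, h=4) → closed; open now [(0,1) g=1 f=8, (0,5) g=3 f=6, (1,2) g=1 f=6, (1,3) g=2 f=6, (1,4) g=3 f=6]
step 3: expand (0,5) (f=6, h=3) → closed; open now [(0,1) g=1 f=8, (1,2) g=1 f=6, (1,3) g=2 f=6, (1,4) g=3 f=6, (1,5) g=4 f=6]
step 4: expand (1,5) (f=6, h=2) → closed; open now [(0,1) g=1 f=8, (1,2) g=1 f=6, (1,3) g=2 f=6, (1,4) g=3 f=6, (2,5) g=5 f=6]

order=[(0,3) → (0,4) → (0,5) → (1,5)]; open=[(0,1) g=1 f=8, (1,2) g=1 f=6, (1,3) g=2 f=6, (1,4) g=3 f=6, (2,5) g=5 f=6]; closed=[(0,2), (0,3), (0,4), (0,5), (1,5)]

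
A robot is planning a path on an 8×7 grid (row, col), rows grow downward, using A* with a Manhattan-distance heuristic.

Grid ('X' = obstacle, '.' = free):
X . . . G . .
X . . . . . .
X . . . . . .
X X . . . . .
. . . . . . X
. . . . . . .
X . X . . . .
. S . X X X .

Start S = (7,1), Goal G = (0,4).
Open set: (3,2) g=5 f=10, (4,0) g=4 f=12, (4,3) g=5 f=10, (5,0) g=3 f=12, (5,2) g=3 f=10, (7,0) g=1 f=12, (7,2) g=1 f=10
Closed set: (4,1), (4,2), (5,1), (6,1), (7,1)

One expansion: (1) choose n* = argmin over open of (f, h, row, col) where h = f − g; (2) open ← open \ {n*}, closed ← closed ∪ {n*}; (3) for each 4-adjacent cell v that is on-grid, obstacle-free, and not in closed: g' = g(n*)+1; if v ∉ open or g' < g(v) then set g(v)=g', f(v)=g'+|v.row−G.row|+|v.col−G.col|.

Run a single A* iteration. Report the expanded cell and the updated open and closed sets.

expanded=(3,2); open=[(2,2) g=6 f=10, (3,3) g=6 f=10, (4,0) g=4 f=12, (4,3) g=5 f=10, (5,0) g=3 f=12, (5,2) g=3 f=10, (7,0) g=1 f=12, (7,2) g=1 f=10]; closed=[(3,2), (4,1), (4,2), (5,1), (6,1), (7,1)]

step 1: expand (3,2) (f=10, h=5) → closed; open now [(2,2) g=6 f=10, (3,3) g=6 f=10, (4,0) g=4 f=12, (4,3) g=5 f=10, (5,0) g=3 f=12, (5,2) g=3 f=10, (7,0) g=1 f=12, (7,2) g=1 f=10]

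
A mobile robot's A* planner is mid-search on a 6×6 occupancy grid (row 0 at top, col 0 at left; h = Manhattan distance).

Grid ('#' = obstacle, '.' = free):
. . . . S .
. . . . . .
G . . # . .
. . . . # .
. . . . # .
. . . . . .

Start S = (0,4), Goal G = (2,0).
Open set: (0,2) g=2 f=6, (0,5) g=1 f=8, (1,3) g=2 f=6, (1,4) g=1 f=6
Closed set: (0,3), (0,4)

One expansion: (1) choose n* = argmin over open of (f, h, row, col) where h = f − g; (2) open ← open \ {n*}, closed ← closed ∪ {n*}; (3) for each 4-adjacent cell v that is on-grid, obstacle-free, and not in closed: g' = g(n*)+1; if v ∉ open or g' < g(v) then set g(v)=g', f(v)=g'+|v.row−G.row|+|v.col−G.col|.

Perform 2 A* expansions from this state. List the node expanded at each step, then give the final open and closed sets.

order=[(0,2) → (0,1)]; open=[(0,0) g=4 f=6, (0,5) g=1 f=8, (1,1) g=4 f=6, (1,2) g=3 f=6, (1,3) g=2 f=6, (1,4) g=1 f=6]; closed=[(0,1), (0,2), (0,3), (0,4)]

step 1: expand (0,2) (f=6, h=4) → closed; open now [(0,1) g=3 f=6, (0,5) g=1 f=8, (1,2) g=3 f=6, (1,3) g=2 f=6, (1,4) g=1 f=6]
step 2: expand (0,1) (f=6, h=3) → closed; open now [(0,0) g=4 f=6, (0,5) g=1 f=8, (1,1) g=4 f=6, (1,2) g=3 f=6, (1,3) g=2 f=6, (1,4) g=1 f=6]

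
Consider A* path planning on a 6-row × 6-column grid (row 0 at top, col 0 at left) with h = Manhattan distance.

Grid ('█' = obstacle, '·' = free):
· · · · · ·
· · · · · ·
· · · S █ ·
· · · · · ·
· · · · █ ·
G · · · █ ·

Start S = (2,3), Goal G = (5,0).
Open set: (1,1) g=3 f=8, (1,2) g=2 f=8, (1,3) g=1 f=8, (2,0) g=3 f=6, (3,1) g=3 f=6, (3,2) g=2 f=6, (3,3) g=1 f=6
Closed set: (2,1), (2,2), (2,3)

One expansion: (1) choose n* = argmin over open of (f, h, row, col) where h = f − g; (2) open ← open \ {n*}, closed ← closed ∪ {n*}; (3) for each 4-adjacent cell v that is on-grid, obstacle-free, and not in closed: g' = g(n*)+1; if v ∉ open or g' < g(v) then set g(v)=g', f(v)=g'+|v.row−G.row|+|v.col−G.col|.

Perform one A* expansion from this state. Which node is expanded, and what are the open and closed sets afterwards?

step 1: expand (2,0) (f=6, h=3) → closed; open now [(1,0) g=4 f=8, (1,1) g=3 f=8, (1,2) g=2 f=8, (1,3) g=1 f=8, (3,0) g=4 f=6, (3,1) g=3 f=6, (3,2) g=2 f=6, (3,3) g=1 f=6]

expanded=(2,0); open=[(1,0) g=4 f=8, (1,1) g=3 f=8, (1,2) g=2 f=8, (1,3) g=1 f=8, (3,0) g=4 f=6, (3,1) g=3 f=6, (3,2) g=2 f=6, (3,3) g=1 f=6]; closed=[(2,0), (2,1), (2,2), (2,3)]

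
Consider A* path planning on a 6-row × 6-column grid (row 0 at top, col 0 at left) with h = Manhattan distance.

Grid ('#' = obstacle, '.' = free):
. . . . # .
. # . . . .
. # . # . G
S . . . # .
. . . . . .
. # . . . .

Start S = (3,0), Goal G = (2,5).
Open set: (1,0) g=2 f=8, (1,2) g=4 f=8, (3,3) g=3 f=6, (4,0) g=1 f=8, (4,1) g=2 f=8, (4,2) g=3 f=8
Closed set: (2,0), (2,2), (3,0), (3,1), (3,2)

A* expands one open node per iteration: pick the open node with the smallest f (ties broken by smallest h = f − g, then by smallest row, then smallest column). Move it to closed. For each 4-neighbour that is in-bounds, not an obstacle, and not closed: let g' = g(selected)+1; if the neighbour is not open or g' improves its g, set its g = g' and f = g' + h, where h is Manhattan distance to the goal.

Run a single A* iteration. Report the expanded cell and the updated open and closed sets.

expanded=(3,3); open=[(1,0) g=2 f=8, (1,2) g=4 f=8, (4,0) g=1 f=8, (4,1) g=2 f=8, (4,2) g=3 f=8, (4,3) g=4 f=8]; closed=[(2,0), (2,2), (3,0), (3,1), (3,2), (3,3)]

step 1: expand (3,3) (f=6, h=3) → closed; open now [(1,0) g=2 f=8, (1,2) g=4 f=8, (4,0) g=1 f=8, (4,1) g=2 f=8, (4,2) g=3 f=8, (4,3) g=4 f=8]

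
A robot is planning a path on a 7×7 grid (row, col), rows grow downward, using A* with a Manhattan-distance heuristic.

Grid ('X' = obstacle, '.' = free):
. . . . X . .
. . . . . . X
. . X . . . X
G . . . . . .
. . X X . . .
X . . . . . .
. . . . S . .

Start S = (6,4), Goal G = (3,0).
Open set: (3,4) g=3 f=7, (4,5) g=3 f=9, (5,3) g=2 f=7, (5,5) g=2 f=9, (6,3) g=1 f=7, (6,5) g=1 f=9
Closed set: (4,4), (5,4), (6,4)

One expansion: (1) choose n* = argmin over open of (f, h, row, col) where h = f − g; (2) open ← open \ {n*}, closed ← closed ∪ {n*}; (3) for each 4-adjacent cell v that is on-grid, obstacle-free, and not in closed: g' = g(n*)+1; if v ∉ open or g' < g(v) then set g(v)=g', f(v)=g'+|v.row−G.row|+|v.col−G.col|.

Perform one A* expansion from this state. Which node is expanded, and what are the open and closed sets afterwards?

step 1: expand (3,4) (f=7, h=4) → closed; open now [(2,4) g=4 f=9, (3,3) g=4 f=7, (3,5) g=4 f=9, (4,5) g=3 f=9, (5,3) g=2 f=7, (5,5) g=2 f=9, (6,3) g=1 f=7, (6,5) g=1 f=9]

expanded=(3,4); open=[(2,4) g=4 f=9, (3,3) g=4 f=7, (3,5) g=4 f=9, (4,5) g=3 f=9, (5,3) g=2 f=7, (5,5) g=2 f=9, (6,3) g=1 f=7, (6,5) g=1 f=9]; closed=[(3,4), (4,4), (5,4), (6,4)]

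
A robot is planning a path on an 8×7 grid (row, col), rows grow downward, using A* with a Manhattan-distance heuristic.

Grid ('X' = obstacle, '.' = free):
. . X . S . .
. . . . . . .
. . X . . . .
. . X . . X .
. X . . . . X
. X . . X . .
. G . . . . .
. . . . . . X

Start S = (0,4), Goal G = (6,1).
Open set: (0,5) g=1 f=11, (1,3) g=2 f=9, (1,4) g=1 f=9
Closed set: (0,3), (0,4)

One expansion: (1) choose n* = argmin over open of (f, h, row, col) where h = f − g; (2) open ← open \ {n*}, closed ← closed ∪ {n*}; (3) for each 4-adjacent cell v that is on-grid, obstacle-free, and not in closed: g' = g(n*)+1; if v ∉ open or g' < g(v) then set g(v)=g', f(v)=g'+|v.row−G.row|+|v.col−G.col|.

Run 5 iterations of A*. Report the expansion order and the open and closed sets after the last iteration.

order=[(1,3) → (1,2) → (1,1) → (2,1) → (3,1)]; open=[(0,1) g=5 f=11, (0,5) g=1 f=11, (1,0) g=5 f=11, (1,4) g=1 f=9, (2,0) g=6 f=11, (2,3) g=3 f=9, (3,0) g=7 f=11]; closed=[(0,3), (0,4), (1,1), (1,2), (1,3), (2,1), (3,1)]

step 1: expand (1,3) (f=9, h=7) → closed; open now [(0,5) g=1 f=11, (1,2) g=3 f=9, (1,4) g=1 f=9, (2,3) g=3 f=9]
step 2: expand (1,2) (f=9, h=6) → closed; open now [(0,5) g=1 f=11, (1,1) g=4 f=9, (1,4) g=1 f=9, (2,3) g=3 f=9]
step 3: expand (1,1) (f=9, h=5) → closed; open now [(0,1) g=5 f=11, (0,5) g=1 f=11, (1,0) g=5 f=11, (1,4) g=1 f=9, (2,1) g=5 f=9, (2,3) g=3 f=9]
step 4: expand (2,1) (f=9, h=4) → closed; open now [(0,1) g=5 f=11, (0,5) g=1 f=11, (1,0) g=5 f=11, (1,4) g=1 f=9, (2,0) g=6 f=11, (2,3) g=3 f=9, (3,1) g=6 f=9]
step 5: expand (3,1) (f=9, h=3) → closed; open now [(0,1) g=5 f=11, (0,5) g=1 f=11, (1,0) g=5 f=11, (1,4) g=1 f=9, (2,0) g=6 f=11, (2,3) g=3 f=9, (3,0) g=7 f=11]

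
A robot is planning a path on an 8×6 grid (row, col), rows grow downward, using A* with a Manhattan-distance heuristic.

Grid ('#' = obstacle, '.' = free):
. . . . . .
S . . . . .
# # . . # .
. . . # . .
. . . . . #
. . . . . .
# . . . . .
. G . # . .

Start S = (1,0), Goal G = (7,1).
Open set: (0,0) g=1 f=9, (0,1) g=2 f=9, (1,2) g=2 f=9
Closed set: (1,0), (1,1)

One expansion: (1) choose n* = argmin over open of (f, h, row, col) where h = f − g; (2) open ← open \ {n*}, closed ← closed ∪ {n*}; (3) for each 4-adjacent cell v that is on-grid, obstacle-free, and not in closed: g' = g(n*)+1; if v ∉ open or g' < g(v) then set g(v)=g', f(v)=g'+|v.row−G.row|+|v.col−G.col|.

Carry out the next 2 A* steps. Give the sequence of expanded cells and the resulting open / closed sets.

order=[(0,1) → (1,2)]; open=[(0,0) g=1 f=9, (0,2) g=3 f=11, (1,3) g=3 f=11, (2,2) g=3 f=9]; closed=[(0,1), (1,0), (1,1), (1,2)]

step 1: expand (0,1) (f=9, h=7) → closed; open now [(0,0) g=1 f=9, (0,2) g=3 f=11, (1,2) g=2 f=9]
step 2: expand (1,2) (f=9, h=7) → closed; open now [(0,0) g=1 f=9, (0,2) g=3 f=11, (1,3) g=3 f=11, (2,2) g=3 f=9]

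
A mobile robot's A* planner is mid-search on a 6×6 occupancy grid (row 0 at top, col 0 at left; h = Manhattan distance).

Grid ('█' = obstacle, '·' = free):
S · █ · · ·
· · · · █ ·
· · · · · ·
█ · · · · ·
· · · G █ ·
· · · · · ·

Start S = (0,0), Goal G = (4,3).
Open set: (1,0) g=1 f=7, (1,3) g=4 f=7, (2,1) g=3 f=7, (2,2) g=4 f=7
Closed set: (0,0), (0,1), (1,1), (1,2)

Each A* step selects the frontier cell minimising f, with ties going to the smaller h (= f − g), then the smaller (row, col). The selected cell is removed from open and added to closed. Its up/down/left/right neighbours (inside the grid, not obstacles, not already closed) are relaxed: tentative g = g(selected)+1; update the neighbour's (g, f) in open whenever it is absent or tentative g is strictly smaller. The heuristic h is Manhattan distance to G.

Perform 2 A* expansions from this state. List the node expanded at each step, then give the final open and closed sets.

order=[(1,3) → (2,3)]; open=[(0,3) g=5 f=9, (1,0) g=1 f=7, (2,1) g=3 f=7, (2,2) g=4 f=7, (2,4) g=6 f=9, (3,3) g=6 f=7]; closed=[(0,0), (0,1), (1,1), (1,2), (1,3), (2,3)]

step 1: expand (1,3) (f=7, h=3) → closed; open now [(0,3) g=5 f=9, (1,0) g=1 f=7, (2,1) g=3 f=7, (2,2) g=4 f=7, (2,3) g=5 f=7]
step 2: expand (2,3) (f=7, h=2) → closed; open now [(0,3) g=5 f=9, (1,0) g=1 f=7, (2,1) g=3 f=7, (2,2) g=4 f=7, (2,4) g=6 f=9, (3,3) g=6 f=7]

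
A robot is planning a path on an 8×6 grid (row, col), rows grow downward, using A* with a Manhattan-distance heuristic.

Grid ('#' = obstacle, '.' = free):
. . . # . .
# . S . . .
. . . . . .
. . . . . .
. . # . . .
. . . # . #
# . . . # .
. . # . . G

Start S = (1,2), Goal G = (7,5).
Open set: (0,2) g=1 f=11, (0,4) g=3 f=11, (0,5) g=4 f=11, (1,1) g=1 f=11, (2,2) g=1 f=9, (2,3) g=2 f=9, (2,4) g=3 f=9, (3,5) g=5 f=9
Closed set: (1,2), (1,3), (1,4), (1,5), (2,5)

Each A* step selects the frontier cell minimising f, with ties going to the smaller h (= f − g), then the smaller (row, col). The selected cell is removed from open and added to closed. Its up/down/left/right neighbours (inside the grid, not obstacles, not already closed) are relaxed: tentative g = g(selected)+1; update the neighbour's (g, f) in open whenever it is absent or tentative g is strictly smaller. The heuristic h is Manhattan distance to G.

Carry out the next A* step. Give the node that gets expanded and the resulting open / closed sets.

step 1: expand (3,5) (f=9, h=4) → closed; open now [(0,2) g=1 f=11, (0,4) g=3 f=11, (0,5) g=4 f=11, (1,1) g=1 f=11, (2,2) g=1 f=9, (2,3) g=2 f=9, (2,4) g=3 f=9, (3,4) g=6 f=11, (4,5) g=6 f=9]

expanded=(3,5); open=[(0,2) g=1 f=11, (0,4) g=3 f=11, (0,5) g=4 f=11, (1,1) g=1 f=11, (2,2) g=1 f=9, (2,3) g=2 f=9, (2,4) g=3 f=9, (3,4) g=6 f=11, (4,5) g=6 f=9]; closed=[(1,2), (1,3), (1,4), (1,5), (2,5), (3,5)]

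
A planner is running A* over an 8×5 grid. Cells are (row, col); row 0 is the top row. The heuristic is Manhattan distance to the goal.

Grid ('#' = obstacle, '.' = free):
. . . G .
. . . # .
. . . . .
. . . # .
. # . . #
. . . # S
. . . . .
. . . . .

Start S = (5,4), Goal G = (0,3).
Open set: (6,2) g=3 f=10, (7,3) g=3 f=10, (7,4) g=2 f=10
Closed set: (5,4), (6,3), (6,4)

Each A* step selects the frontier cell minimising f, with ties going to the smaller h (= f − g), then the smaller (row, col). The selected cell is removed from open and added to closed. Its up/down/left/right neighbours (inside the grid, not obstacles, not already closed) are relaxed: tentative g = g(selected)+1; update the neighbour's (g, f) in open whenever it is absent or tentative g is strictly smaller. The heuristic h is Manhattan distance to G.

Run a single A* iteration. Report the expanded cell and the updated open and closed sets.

expanded=(6,2); open=[(5,2) g=4 f=10, (6,1) g=4 f=12, (7,2) g=4 f=12, (7,3) g=3 f=10, (7,4) g=2 f=10]; closed=[(5,4), (6,2), (6,3), (6,4)]

step 1: expand (6,2) (f=10, h=7) → closed; open now [(5,2) g=4 f=10, (6,1) g=4 f=12, (7,2) g=4 f=12, (7,3) g=3 f=10, (7,4) g=2 f=10]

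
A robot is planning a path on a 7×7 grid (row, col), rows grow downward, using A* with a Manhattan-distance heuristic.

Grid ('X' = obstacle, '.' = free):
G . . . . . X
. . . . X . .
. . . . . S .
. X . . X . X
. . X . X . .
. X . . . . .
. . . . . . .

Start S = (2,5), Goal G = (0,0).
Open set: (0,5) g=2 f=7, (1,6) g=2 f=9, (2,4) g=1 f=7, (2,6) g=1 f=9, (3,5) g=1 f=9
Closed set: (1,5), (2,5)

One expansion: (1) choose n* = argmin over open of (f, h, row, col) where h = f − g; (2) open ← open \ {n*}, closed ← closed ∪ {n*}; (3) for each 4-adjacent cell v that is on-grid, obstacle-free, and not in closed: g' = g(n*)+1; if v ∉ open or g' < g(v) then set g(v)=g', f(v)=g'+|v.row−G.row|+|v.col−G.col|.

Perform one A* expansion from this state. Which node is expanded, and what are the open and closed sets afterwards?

expanded=(0,5); open=[(0,4) g=3 f=7, (1,6) g=2 f=9, (2,4) g=1 f=7, (2,6) g=1 f=9, (3,5) g=1 f=9]; closed=[(0,5), (1,5), (2,5)]

step 1: expand (0,5) (f=7, h=5) → closed; open now [(0,4) g=3 f=7, (1,6) g=2 f=9, (2,4) g=1 f=7, (2,6) g=1 f=9, (3,5) g=1 f=9]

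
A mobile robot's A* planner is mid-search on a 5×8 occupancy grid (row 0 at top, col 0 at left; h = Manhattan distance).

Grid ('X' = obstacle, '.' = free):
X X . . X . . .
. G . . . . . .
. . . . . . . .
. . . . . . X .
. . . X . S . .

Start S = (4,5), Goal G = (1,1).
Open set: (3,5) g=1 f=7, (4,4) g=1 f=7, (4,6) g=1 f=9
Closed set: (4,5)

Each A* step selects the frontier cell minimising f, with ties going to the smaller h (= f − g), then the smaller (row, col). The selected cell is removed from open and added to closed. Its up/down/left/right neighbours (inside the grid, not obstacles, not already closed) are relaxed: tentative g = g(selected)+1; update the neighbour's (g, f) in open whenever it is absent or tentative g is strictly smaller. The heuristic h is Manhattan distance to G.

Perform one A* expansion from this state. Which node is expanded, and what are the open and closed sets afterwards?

expanded=(3,5); open=[(2,5) g=2 f=7, (3,4) g=2 f=7, (4,4) g=1 f=7, (4,6) g=1 f=9]; closed=[(3,5), (4,5)]

step 1: expand (3,5) (f=7, h=6) → closed; open now [(2,5) g=2 f=7, (3,4) g=2 f=7, (4,4) g=1 f=7, (4,6) g=1 f=9]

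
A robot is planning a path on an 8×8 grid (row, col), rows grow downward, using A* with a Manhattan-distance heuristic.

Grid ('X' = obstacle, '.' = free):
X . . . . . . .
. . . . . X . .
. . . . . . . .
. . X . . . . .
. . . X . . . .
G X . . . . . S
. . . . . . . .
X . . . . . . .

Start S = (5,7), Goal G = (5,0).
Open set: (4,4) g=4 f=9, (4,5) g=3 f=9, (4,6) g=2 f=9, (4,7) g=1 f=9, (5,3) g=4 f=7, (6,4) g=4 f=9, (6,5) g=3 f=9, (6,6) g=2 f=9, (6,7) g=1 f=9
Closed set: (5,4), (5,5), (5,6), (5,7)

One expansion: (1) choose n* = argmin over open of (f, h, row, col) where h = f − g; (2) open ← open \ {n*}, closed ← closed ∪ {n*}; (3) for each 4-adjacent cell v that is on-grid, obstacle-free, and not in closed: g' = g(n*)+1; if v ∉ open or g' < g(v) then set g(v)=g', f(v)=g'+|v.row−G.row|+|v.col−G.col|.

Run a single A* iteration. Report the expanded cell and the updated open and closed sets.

step 1: expand (5,3) (f=7, h=3) → closed; open now [(4,4) g=4 f=9, (4,5) g=3 f=9, (4,6) g=2 f=9, (4,7) g=1 f=9, (5,2) g=5 f=7, (6,3) g=5 f=9, (6,4) g=4 f=9, (6,5) g=3 f=9, (6,6) g=2 f=9, (6,7) g=1 f=9]

expanded=(5,3); open=[(4,4) g=4 f=9, (4,5) g=3 f=9, (4,6) g=2 f=9, (4,7) g=1 f=9, (5,2) g=5 f=7, (6,3) g=5 f=9, (6,4) g=4 f=9, (6,5) g=3 f=9, (6,6) g=2 f=9, (6,7) g=1 f=9]; closed=[(5,3), (5,4), (5,5), (5,6), (5,7)]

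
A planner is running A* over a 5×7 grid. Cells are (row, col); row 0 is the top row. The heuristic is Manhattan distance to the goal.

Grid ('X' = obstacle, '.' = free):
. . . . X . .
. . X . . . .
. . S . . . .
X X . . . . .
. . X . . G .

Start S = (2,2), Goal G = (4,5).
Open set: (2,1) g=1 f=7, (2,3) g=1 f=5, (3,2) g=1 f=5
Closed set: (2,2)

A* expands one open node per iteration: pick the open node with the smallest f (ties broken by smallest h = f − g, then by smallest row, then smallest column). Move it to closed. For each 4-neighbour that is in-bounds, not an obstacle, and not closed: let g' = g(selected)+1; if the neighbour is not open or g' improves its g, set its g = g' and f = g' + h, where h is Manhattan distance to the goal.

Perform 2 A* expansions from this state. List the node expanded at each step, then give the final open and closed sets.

step 1: expand (2,3) (f=5, h=4) → closed; open now [(1,3) g=2 f=7, (2,1) g=1 f=7, (2,4) g=2 f=5, (3,2) g=1 f=5, (3,3) g=2 f=5]
step 2: expand (2,4) (f=5, h=3) → closed; open now [(1,3) g=2 f=7, (1,4) g=3 f=7, (2,1) g=1 f=7, (2,5) g=3 f=5, (3,2) g=1 f=5, (3,3) g=2 f=5, (3,4) g=3 f=5]

order=[(2,3) → (2,4)]; open=[(1,3) g=2 f=7, (1,4) g=3 f=7, (2,1) g=1 f=7, (2,5) g=3 f=5, (3,2) g=1 f=5, (3,3) g=2 f=5, (3,4) g=3 f=5]; closed=[(2,2), (2,3), (2,4)]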